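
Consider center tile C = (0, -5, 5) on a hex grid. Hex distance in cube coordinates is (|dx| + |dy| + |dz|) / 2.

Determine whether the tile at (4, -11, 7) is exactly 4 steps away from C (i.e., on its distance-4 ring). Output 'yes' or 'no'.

|px - cx| = |4 - 0| = 4
|py - cy| = |-11 - (-5)| = 6
|pz - cz| = |7 - 5| = 2
distance = (4+6+2)/2 = 12/2 = 6
radius = 4; distance != radius -> no

Answer: no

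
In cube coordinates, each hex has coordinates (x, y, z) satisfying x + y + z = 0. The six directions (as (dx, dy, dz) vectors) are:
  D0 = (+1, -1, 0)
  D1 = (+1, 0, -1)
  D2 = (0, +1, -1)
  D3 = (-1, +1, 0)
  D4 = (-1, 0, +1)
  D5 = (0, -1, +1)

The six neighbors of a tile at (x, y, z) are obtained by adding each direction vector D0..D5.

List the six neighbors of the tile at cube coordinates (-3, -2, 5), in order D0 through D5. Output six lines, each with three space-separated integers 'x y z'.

Center: (-3, -2, 5). Add each direction:
  D0: (-3, -2, 5) + (1, -1, 0) = (-2, -3, 5)
  D1: (-3, -2, 5) + (1, 0, -1) = (-2, -2, 4)
  D2: (-3, -2, 5) + (0, 1, -1) = (-3, -1, 4)
  D3: (-3, -2, 5) + (-1, 1, 0) = (-4, -1, 5)
  D4: (-3, -2, 5) + (-1, 0, 1) = (-4, -2, 6)
  D5: (-3, -2, 5) + (0, -1, 1) = (-3, -3, 6)

Answer: -2 -3 5
-2 -2 4
-3 -1 4
-4 -1 5
-4 -2 6
-3 -3 6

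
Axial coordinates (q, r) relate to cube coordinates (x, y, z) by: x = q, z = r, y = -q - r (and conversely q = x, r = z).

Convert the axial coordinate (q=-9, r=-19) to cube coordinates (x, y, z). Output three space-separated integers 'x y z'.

Answer: -9 28 -19

Derivation:
x = q = -9
z = r = -19
y = -x - z = -(-9) - (-19) = 28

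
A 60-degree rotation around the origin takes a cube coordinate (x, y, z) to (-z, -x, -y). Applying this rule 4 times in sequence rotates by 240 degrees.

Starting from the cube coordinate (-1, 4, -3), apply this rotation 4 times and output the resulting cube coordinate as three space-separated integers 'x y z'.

Start: (-1, 4, -3)
Step 1: (-1, 4, -3) -> (-(-3), -(-1), -(4)) = (3, 1, -4)
Step 2: (3, 1, -4) -> (-(-4), -(3), -(1)) = (4, -3, -1)
Step 3: (4, -3, -1) -> (-(-1), -(4), -(-3)) = (1, -4, 3)
Step 4: (1, -4, 3) -> (-(3), -(1), -(-4)) = (-3, -1, 4)

Answer: -3 -1 4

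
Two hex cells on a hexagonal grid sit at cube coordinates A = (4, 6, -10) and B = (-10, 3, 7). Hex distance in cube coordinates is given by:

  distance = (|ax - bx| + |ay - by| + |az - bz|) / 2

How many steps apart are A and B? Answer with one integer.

|ax - bx| = |4 - (-10)| = 14
|ay - by| = |6 - 3| = 3
|az - bz| = |-10 - 7| = 17
distance = (14 + 3 + 17) / 2 = 34 / 2 = 17

Answer: 17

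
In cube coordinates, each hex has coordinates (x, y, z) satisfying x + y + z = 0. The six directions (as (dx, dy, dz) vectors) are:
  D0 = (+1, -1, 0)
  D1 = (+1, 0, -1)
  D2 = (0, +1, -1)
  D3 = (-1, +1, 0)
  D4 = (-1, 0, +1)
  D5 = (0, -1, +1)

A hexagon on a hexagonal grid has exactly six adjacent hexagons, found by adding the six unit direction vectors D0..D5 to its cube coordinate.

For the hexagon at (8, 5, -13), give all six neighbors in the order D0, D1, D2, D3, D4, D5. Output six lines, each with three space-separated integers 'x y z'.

Center: (8, 5, -13). Add each direction:
  D0: (8, 5, -13) + (1, -1, 0) = (9, 4, -13)
  D1: (8, 5, -13) + (1, 0, -1) = (9, 5, -14)
  D2: (8, 5, -13) + (0, 1, -1) = (8, 6, -14)
  D3: (8, 5, -13) + (-1, 1, 0) = (7, 6, -13)
  D4: (8, 5, -13) + (-1, 0, 1) = (7, 5, -12)
  D5: (8, 5, -13) + (0, -1, 1) = (8, 4, -12)

Answer: 9 4 -13
9 5 -14
8 6 -14
7 6 -13
7 5 -12
8 4 -12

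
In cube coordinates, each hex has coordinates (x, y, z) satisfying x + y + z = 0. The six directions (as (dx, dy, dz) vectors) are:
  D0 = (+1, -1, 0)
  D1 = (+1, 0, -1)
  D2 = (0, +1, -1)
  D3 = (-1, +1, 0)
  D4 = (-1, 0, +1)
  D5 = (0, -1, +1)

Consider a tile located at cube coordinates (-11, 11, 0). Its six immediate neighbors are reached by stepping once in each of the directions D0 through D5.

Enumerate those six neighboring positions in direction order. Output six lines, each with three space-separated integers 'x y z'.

Answer: -10 10 0
-10 11 -1
-11 12 -1
-12 12 0
-12 11 1
-11 10 1

Derivation:
Center: (-11, 11, 0). Add each direction:
  D0: (-11, 11, 0) + (1, -1, 0) = (-10, 10, 0)
  D1: (-11, 11, 0) + (1, 0, -1) = (-10, 11, -1)
  D2: (-11, 11, 0) + (0, 1, -1) = (-11, 12, -1)
  D3: (-11, 11, 0) + (-1, 1, 0) = (-12, 12, 0)
  D4: (-11, 11, 0) + (-1, 0, 1) = (-12, 11, 1)
  D5: (-11, 11, 0) + (0, -1, 1) = (-11, 10, 1)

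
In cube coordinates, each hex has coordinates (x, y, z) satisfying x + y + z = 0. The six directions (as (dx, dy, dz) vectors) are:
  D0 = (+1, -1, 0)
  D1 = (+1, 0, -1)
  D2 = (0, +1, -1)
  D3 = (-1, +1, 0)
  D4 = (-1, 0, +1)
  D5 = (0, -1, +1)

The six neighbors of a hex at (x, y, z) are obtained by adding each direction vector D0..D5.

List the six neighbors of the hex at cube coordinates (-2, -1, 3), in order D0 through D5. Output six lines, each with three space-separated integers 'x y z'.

Center: (-2, -1, 3). Add each direction:
  D0: (-2, -1, 3) + (1, -1, 0) = (-1, -2, 3)
  D1: (-2, -1, 3) + (1, 0, -1) = (-1, -1, 2)
  D2: (-2, -1, 3) + (0, 1, -1) = (-2, 0, 2)
  D3: (-2, -1, 3) + (-1, 1, 0) = (-3, 0, 3)
  D4: (-2, -1, 3) + (-1, 0, 1) = (-3, -1, 4)
  D5: (-2, -1, 3) + (0, -1, 1) = (-2, -2, 4)

Answer: -1 -2 3
-1 -1 2
-2 0 2
-3 0 3
-3 -1 4
-2 -2 4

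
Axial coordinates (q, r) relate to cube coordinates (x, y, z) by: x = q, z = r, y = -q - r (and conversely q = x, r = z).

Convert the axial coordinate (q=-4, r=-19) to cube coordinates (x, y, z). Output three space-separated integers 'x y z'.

Answer: -4 23 -19

Derivation:
x = q = -4
z = r = -19
y = -x - z = -(-4) - (-19) = 23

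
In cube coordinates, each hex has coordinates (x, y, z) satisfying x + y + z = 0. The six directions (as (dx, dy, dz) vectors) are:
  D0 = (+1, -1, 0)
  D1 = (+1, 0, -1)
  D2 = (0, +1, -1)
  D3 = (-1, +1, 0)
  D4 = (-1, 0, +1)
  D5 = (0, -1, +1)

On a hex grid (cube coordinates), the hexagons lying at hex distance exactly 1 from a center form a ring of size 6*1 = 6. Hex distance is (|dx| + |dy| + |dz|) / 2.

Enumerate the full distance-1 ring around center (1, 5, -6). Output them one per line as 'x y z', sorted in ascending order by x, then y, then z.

Answer: 0 5 -5
0 6 -6
1 4 -5
1 6 -7
2 4 -6
2 5 -7

Derivation:
Walk ring at distance 1 from (1, 5, -6):
Start at center + D4*1 = (0, 5, -5)
  hex 0: (0, 5, -5)
  hex 1: (1, 4, -5)
  hex 2: (2, 4, -6)
  hex 3: (2, 5, -7)
  hex 4: (1, 6, -7)
  hex 5: (0, 6, -6)
Sorted: 6 hexes.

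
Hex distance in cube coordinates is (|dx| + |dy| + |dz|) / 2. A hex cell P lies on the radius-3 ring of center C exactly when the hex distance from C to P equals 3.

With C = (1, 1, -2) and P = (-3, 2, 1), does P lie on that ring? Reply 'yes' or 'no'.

Answer: no

Derivation:
|px - cx| = |-3 - 1| = 4
|py - cy| = |2 - 1| = 1
|pz - cz| = |1 - (-2)| = 3
distance = (4+1+3)/2 = 8/2 = 4
radius = 3; distance != radius -> no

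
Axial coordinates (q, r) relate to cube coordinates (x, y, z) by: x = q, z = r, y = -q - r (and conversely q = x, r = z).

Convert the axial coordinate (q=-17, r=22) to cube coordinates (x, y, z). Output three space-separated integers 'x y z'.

x = q = -17
z = r = 22
y = -x - z = -(-17) - (22) = -5

Answer: -17 -5 22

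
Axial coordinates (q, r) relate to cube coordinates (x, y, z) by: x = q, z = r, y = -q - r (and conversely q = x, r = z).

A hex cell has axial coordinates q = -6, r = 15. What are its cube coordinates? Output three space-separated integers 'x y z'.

x = q = -6
z = r = 15
y = -x - z = -(-6) - (15) = -9

Answer: -6 -9 15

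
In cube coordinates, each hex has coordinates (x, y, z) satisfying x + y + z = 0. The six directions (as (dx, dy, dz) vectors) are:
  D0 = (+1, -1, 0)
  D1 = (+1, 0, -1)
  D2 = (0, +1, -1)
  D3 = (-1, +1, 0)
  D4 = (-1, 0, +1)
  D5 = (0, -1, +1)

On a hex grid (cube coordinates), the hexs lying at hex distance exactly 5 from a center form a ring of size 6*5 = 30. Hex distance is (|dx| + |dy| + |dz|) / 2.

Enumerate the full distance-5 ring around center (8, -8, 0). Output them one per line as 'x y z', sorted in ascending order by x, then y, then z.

Answer: 3 -8 5
3 -7 4
3 -6 3
3 -5 2
3 -4 1
3 -3 0
4 -9 5
4 -3 -1
5 -10 5
5 -3 -2
6 -11 5
6 -3 -3
7 -12 5
7 -3 -4
8 -13 5
8 -3 -5
9 -13 4
9 -4 -5
10 -13 3
10 -5 -5
11 -13 2
11 -6 -5
12 -13 1
12 -7 -5
13 -13 0
13 -12 -1
13 -11 -2
13 -10 -3
13 -9 -4
13 -8 -5

Derivation:
Walk ring at distance 5 from (8, -8, 0):
Start at center + D4*5 = (3, -8, 5)
  hex 0: (3, -8, 5)
  hex 1: (4, -9, 5)
  hex 2: (5, -10, 5)
  hex 3: (6, -11, 5)
  hex 4: (7, -12, 5)
  hex 5: (8, -13, 5)
  hex 6: (9, -13, 4)
  hex 7: (10, -13, 3)
  hex 8: (11, -13, 2)
  hex 9: (12, -13, 1)
  hex 10: (13, -13, 0)
  hex 11: (13, -12, -1)
  hex 12: (13, -11, -2)
  hex 13: (13, -10, -3)
  hex 14: (13, -9, -4)
  hex 15: (13, -8, -5)
  hex 16: (12, -7, -5)
  hex 17: (11, -6, -5)
  hex 18: (10, -5, -5)
  hex 19: (9, -4, -5)
  hex 20: (8, -3, -5)
  hex 21: (7, -3, -4)
  hex 22: (6, -3, -3)
  hex 23: (5, -3, -2)
  hex 24: (4, -3, -1)
  hex 25: (3, -3, 0)
  hex 26: (3, -4, 1)
  hex 27: (3, -5, 2)
  hex 28: (3, -6, 3)
  hex 29: (3, -7, 4)
Sorted: 30 hexes.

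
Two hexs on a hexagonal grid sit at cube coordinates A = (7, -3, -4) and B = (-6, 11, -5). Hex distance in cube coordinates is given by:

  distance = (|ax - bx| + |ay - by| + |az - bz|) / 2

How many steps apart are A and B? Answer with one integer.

Answer: 14

Derivation:
|ax - bx| = |7 - (-6)| = 13
|ay - by| = |-3 - 11| = 14
|az - bz| = |-4 - (-5)| = 1
distance = (13 + 14 + 1) / 2 = 28 / 2 = 14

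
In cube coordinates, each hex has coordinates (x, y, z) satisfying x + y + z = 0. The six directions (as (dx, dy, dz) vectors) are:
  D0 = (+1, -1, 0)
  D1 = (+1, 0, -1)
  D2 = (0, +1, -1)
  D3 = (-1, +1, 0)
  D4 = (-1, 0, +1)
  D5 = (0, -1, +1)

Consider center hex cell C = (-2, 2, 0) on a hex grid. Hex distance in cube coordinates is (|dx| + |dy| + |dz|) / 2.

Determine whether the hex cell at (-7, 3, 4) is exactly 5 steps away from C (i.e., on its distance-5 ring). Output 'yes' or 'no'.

Answer: yes

Derivation:
|px - cx| = |-7 - (-2)| = 5
|py - cy| = |3 - 2| = 1
|pz - cz| = |4 - 0| = 4
distance = (5+1+4)/2 = 10/2 = 5
radius = 5; distance == radius -> yes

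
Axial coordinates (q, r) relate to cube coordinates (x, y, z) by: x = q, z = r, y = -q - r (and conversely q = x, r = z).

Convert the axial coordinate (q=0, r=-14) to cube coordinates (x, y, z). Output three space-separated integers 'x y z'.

x = q = 0
z = r = -14
y = -x - z = -(0) - (-14) = 14

Answer: 0 14 -14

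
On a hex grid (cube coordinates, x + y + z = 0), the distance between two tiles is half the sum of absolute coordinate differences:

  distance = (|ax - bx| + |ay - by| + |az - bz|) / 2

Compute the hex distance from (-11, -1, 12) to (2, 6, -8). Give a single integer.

Answer: 20

Derivation:
|ax - bx| = |-11 - 2| = 13
|ay - by| = |-1 - 6| = 7
|az - bz| = |12 - (-8)| = 20
distance = (13 + 7 + 20) / 2 = 40 / 2 = 20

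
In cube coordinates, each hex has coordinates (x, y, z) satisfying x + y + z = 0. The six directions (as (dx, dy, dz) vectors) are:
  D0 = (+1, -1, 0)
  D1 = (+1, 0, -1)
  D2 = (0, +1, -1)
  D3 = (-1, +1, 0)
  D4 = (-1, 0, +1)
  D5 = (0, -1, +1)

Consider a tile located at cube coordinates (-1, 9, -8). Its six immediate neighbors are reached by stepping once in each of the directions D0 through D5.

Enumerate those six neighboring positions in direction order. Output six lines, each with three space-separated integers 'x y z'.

Answer: 0 8 -8
0 9 -9
-1 10 -9
-2 10 -8
-2 9 -7
-1 8 -7

Derivation:
Center: (-1, 9, -8). Add each direction:
  D0: (-1, 9, -8) + (1, -1, 0) = (0, 8, -8)
  D1: (-1, 9, -8) + (1, 0, -1) = (0, 9, -9)
  D2: (-1, 9, -8) + (0, 1, -1) = (-1, 10, -9)
  D3: (-1, 9, -8) + (-1, 1, 0) = (-2, 10, -8)
  D4: (-1, 9, -8) + (-1, 0, 1) = (-2, 9, -7)
  D5: (-1, 9, -8) + (0, -1, 1) = (-1, 8, -7)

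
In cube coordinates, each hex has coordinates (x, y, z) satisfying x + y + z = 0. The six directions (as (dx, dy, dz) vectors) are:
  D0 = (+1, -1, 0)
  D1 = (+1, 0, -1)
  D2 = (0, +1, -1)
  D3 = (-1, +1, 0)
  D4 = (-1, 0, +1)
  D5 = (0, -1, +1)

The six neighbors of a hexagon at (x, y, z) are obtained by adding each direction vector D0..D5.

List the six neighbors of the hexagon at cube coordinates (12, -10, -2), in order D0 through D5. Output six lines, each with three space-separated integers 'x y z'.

Answer: 13 -11 -2
13 -10 -3
12 -9 -3
11 -9 -2
11 -10 -1
12 -11 -1

Derivation:
Center: (12, -10, -2). Add each direction:
  D0: (12, -10, -2) + (1, -1, 0) = (13, -11, -2)
  D1: (12, -10, -2) + (1, 0, -1) = (13, -10, -3)
  D2: (12, -10, -2) + (0, 1, -1) = (12, -9, -3)
  D3: (12, -10, -2) + (-1, 1, 0) = (11, -9, -2)
  D4: (12, -10, -2) + (-1, 0, 1) = (11, -10, -1)
  D5: (12, -10, -2) + (0, -1, 1) = (12, -11, -1)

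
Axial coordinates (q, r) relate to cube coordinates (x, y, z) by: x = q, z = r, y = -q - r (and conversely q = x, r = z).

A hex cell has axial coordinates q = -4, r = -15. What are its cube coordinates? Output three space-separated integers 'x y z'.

x = q = -4
z = r = -15
y = -x - z = -(-4) - (-15) = 19

Answer: -4 19 -15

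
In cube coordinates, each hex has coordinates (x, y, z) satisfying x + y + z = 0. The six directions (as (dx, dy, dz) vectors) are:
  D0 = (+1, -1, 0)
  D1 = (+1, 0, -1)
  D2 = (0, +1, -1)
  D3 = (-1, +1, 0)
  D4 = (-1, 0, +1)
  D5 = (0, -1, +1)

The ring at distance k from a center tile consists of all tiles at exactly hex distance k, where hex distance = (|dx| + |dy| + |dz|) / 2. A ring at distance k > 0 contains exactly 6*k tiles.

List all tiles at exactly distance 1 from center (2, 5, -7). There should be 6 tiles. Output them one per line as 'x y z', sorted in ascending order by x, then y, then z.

Walk ring at distance 1 from (2, 5, -7):
Start at center + D4*1 = (1, 5, -6)
  hex 0: (1, 5, -6)
  hex 1: (2, 4, -6)
  hex 2: (3, 4, -7)
  hex 3: (3, 5, -8)
  hex 4: (2, 6, -8)
  hex 5: (1, 6, -7)
Sorted: 6 hexes.

Answer: 1 5 -6
1 6 -7
2 4 -6
2 6 -8
3 4 -7
3 5 -8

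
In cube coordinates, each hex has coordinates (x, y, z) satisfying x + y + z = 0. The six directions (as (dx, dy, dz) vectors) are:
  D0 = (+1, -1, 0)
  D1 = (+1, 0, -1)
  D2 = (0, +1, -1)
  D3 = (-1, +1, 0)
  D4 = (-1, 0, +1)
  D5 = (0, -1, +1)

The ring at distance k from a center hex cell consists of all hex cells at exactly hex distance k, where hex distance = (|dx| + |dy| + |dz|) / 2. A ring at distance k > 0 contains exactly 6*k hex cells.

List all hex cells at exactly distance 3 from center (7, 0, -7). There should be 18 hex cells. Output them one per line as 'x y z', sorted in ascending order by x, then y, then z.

Answer: 4 0 -4
4 1 -5
4 2 -6
4 3 -7
5 -1 -4
5 3 -8
6 -2 -4
6 3 -9
7 -3 -4
7 3 -10
8 -3 -5
8 2 -10
9 -3 -6
9 1 -10
10 -3 -7
10 -2 -8
10 -1 -9
10 0 -10

Derivation:
Walk ring at distance 3 from (7, 0, -7):
Start at center + D4*3 = (4, 0, -4)
  hex 0: (4, 0, -4)
  hex 1: (5, -1, -4)
  hex 2: (6, -2, -4)
  hex 3: (7, -3, -4)
  hex 4: (8, -3, -5)
  hex 5: (9, -3, -6)
  hex 6: (10, -3, -7)
  hex 7: (10, -2, -8)
  hex 8: (10, -1, -9)
  hex 9: (10, 0, -10)
  hex 10: (9, 1, -10)
  hex 11: (8, 2, -10)
  hex 12: (7, 3, -10)
  hex 13: (6, 3, -9)
  hex 14: (5, 3, -8)
  hex 15: (4, 3, -7)
  hex 16: (4, 2, -6)
  hex 17: (4, 1, -5)
Sorted: 18 hexes.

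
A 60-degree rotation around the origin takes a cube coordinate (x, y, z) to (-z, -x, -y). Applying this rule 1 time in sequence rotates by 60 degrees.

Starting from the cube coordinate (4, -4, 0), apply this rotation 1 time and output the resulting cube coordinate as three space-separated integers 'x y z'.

Answer: 0 -4 4

Derivation:
Start: (4, -4, 0)
Step 1: (4, -4, 0) -> (-(0), -(4), -(-4)) = (0, -4, 4)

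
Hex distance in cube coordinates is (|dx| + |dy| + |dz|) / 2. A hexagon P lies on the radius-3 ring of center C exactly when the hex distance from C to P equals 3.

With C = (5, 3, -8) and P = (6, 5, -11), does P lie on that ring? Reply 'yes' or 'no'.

|px - cx| = |6 - 5| = 1
|py - cy| = |5 - 3| = 2
|pz - cz| = |-11 - (-8)| = 3
distance = (1+2+3)/2 = 6/2 = 3
radius = 3; distance == radius -> yes

Answer: yes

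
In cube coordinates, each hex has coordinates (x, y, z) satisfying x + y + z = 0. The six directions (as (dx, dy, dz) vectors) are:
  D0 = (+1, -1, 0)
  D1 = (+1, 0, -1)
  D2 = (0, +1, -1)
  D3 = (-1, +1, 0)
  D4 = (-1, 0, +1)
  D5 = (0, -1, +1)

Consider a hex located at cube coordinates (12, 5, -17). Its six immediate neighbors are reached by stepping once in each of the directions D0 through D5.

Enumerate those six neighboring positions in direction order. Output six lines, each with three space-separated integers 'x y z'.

Answer: 13 4 -17
13 5 -18
12 6 -18
11 6 -17
11 5 -16
12 4 -16

Derivation:
Center: (12, 5, -17). Add each direction:
  D0: (12, 5, -17) + (1, -1, 0) = (13, 4, -17)
  D1: (12, 5, -17) + (1, 0, -1) = (13, 5, -18)
  D2: (12, 5, -17) + (0, 1, -1) = (12, 6, -18)
  D3: (12, 5, -17) + (-1, 1, 0) = (11, 6, -17)
  D4: (12, 5, -17) + (-1, 0, 1) = (11, 5, -16)
  D5: (12, 5, -17) + (0, -1, 1) = (12, 4, -16)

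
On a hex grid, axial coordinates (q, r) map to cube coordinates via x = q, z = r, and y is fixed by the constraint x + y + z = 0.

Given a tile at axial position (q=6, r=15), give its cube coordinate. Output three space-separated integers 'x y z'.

x = q = 6
z = r = 15
y = -x - z = -(6) - (15) = -21

Answer: 6 -21 15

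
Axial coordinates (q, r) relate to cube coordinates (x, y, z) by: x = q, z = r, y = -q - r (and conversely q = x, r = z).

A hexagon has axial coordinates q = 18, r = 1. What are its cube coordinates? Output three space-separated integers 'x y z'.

x = q = 18
z = r = 1
y = -x - z = -(18) - (1) = -19

Answer: 18 -19 1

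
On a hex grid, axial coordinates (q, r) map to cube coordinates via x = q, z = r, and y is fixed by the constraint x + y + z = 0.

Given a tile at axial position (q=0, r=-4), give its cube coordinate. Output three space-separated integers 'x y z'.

Answer: 0 4 -4

Derivation:
x = q = 0
z = r = -4
y = -x - z = -(0) - (-4) = 4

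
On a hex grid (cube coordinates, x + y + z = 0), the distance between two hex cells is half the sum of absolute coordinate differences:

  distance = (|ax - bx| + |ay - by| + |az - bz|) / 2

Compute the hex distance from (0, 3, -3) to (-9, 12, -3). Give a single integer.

Answer: 9

Derivation:
|ax - bx| = |0 - (-9)| = 9
|ay - by| = |3 - 12| = 9
|az - bz| = |-3 - (-3)| = 0
distance = (9 + 9 + 0) / 2 = 18 / 2 = 9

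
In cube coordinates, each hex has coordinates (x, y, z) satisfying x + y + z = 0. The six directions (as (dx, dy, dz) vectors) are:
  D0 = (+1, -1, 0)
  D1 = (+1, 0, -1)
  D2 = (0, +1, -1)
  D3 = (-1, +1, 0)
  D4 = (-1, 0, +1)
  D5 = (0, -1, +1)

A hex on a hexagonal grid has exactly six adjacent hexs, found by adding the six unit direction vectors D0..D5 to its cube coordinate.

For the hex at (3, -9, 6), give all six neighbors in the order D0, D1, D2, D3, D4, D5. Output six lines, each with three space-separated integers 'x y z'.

Answer: 4 -10 6
4 -9 5
3 -8 5
2 -8 6
2 -9 7
3 -10 7

Derivation:
Center: (3, -9, 6). Add each direction:
  D0: (3, -9, 6) + (1, -1, 0) = (4, -10, 6)
  D1: (3, -9, 6) + (1, 0, -1) = (4, -9, 5)
  D2: (3, -9, 6) + (0, 1, -1) = (3, -8, 5)
  D3: (3, -9, 6) + (-1, 1, 0) = (2, -8, 6)
  D4: (3, -9, 6) + (-1, 0, 1) = (2, -9, 7)
  D5: (3, -9, 6) + (0, -1, 1) = (3, -10, 7)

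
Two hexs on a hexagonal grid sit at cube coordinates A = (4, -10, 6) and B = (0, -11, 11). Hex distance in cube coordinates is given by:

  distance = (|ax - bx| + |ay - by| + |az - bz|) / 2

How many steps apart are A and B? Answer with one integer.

Answer: 5

Derivation:
|ax - bx| = |4 - 0| = 4
|ay - by| = |-10 - (-11)| = 1
|az - bz| = |6 - 11| = 5
distance = (4 + 1 + 5) / 2 = 10 / 2 = 5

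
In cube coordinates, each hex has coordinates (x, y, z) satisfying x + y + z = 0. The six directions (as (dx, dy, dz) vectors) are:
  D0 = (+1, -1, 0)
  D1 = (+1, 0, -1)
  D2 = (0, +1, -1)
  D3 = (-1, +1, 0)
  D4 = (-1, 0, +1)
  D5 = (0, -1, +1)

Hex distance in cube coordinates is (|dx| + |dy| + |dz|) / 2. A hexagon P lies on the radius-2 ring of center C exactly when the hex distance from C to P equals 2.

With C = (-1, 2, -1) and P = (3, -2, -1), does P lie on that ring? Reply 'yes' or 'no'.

|px - cx| = |3 - (-1)| = 4
|py - cy| = |-2 - 2| = 4
|pz - cz| = |-1 - (-1)| = 0
distance = (4+4+0)/2 = 8/2 = 4
radius = 2; distance != radius -> no

Answer: no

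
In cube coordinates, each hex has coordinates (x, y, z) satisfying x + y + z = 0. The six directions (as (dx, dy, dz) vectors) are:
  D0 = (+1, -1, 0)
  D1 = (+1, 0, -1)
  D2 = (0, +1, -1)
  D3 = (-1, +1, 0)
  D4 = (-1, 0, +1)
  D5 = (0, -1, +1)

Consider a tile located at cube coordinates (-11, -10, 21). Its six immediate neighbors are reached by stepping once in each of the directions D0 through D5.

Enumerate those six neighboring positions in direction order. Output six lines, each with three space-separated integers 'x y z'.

Center: (-11, -10, 21). Add each direction:
  D0: (-11, -10, 21) + (1, -1, 0) = (-10, -11, 21)
  D1: (-11, -10, 21) + (1, 0, -1) = (-10, -10, 20)
  D2: (-11, -10, 21) + (0, 1, -1) = (-11, -9, 20)
  D3: (-11, -10, 21) + (-1, 1, 0) = (-12, -9, 21)
  D4: (-11, -10, 21) + (-1, 0, 1) = (-12, -10, 22)
  D5: (-11, -10, 21) + (0, -1, 1) = (-11, -11, 22)

Answer: -10 -11 21
-10 -10 20
-11 -9 20
-12 -9 21
-12 -10 22
-11 -11 22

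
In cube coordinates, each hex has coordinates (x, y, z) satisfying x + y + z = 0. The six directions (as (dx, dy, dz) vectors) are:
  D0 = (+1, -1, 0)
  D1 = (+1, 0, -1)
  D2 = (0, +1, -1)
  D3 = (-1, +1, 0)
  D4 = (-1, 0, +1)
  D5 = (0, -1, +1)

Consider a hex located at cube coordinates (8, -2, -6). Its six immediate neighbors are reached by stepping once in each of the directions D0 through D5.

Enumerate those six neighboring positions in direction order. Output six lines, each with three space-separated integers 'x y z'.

Center: (8, -2, -6). Add each direction:
  D0: (8, -2, -6) + (1, -1, 0) = (9, -3, -6)
  D1: (8, -2, -6) + (1, 0, -1) = (9, -2, -7)
  D2: (8, -2, -6) + (0, 1, -1) = (8, -1, -7)
  D3: (8, -2, -6) + (-1, 1, 0) = (7, -1, -6)
  D4: (8, -2, -6) + (-1, 0, 1) = (7, -2, -5)
  D5: (8, -2, -6) + (0, -1, 1) = (8, -3, -5)

Answer: 9 -3 -6
9 -2 -7
8 -1 -7
7 -1 -6
7 -2 -5
8 -3 -5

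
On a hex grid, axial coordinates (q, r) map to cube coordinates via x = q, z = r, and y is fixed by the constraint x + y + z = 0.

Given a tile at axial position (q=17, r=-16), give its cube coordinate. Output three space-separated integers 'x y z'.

Answer: 17 -1 -16

Derivation:
x = q = 17
z = r = -16
y = -x - z = -(17) - (-16) = -1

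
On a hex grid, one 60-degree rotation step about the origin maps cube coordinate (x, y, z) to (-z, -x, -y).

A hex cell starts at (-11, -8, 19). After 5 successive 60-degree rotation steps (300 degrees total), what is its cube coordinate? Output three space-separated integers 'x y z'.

Answer: 8 -19 11

Derivation:
Start: (-11, -8, 19)
Step 1: (-11, -8, 19) -> (-(19), -(-11), -(-8)) = (-19, 11, 8)
Step 2: (-19, 11, 8) -> (-(8), -(-19), -(11)) = (-8, 19, -11)
Step 3: (-8, 19, -11) -> (-(-11), -(-8), -(19)) = (11, 8, -19)
Step 4: (11, 8, -19) -> (-(-19), -(11), -(8)) = (19, -11, -8)
Step 5: (19, -11, -8) -> (-(-8), -(19), -(-11)) = (8, -19, 11)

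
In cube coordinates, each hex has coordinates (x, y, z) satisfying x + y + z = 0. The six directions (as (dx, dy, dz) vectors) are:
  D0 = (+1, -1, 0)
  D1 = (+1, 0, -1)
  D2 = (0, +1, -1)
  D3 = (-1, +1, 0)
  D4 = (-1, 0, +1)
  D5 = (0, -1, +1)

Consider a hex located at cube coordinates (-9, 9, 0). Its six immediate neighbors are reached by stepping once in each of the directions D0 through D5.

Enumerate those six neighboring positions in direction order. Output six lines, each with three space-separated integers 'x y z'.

Center: (-9, 9, 0). Add each direction:
  D0: (-9, 9, 0) + (1, -1, 0) = (-8, 8, 0)
  D1: (-9, 9, 0) + (1, 0, -1) = (-8, 9, -1)
  D2: (-9, 9, 0) + (0, 1, -1) = (-9, 10, -1)
  D3: (-9, 9, 0) + (-1, 1, 0) = (-10, 10, 0)
  D4: (-9, 9, 0) + (-1, 0, 1) = (-10, 9, 1)
  D5: (-9, 9, 0) + (0, -1, 1) = (-9, 8, 1)

Answer: -8 8 0
-8 9 -1
-9 10 -1
-10 10 0
-10 9 1
-9 8 1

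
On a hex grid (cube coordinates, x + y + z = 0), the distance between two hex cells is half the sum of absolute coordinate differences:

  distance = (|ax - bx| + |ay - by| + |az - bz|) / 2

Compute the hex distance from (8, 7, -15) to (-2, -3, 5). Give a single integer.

Answer: 20

Derivation:
|ax - bx| = |8 - (-2)| = 10
|ay - by| = |7 - (-3)| = 10
|az - bz| = |-15 - 5| = 20
distance = (10 + 10 + 20) / 2 = 40 / 2 = 20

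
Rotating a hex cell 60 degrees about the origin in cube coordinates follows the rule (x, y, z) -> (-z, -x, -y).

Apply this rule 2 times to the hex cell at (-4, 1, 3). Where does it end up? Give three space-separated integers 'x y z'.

Start: (-4, 1, 3)
Step 1: (-4, 1, 3) -> (-(3), -(-4), -(1)) = (-3, 4, -1)
Step 2: (-3, 4, -1) -> (-(-1), -(-3), -(4)) = (1, 3, -4)

Answer: 1 3 -4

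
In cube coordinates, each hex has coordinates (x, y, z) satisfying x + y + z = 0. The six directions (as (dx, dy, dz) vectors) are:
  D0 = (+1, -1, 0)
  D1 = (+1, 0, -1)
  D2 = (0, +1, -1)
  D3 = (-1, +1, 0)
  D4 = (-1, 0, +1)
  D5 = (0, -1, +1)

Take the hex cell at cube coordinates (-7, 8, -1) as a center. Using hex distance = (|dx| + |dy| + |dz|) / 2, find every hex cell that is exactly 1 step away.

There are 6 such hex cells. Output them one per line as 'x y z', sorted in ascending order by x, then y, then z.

Answer: -8 8 0
-8 9 -1
-7 7 0
-7 9 -2
-6 7 -1
-6 8 -2

Derivation:
Walk ring at distance 1 from (-7, 8, -1):
Start at center + D4*1 = (-8, 8, 0)
  hex 0: (-8, 8, 0)
  hex 1: (-7, 7, 0)
  hex 2: (-6, 7, -1)
  hex 3: (-6, 8, -2)
  hex 4: (-7, 9, -2)
  hex 5: (-8, 9, -1)
Sorted: 6 hexes.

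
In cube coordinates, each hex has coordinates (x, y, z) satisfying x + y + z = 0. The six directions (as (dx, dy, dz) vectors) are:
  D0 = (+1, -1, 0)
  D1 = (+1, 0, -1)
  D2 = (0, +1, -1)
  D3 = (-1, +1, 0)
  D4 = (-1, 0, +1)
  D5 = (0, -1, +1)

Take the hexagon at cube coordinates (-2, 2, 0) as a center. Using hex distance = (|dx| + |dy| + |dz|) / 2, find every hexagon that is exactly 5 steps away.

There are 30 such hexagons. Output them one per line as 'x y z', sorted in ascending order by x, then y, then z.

Walk ring at distance 5 from (-2, 2, 0):
Start at center + D4*5 = (-7, 2, 5)
  hex 0: (-7, 2, 5)
  hex 1: (-6, 1, 5)
  hex 2: (-5, 0, 5)
  hex 3: (-4, -1, 5)
  hex 4: (-3, -2, 5)
  hex 5: (-2, -3, 5)
  hex 6: (-1, -3, 4)
  hex 7: (0, -3, 3)
  hex 8: (1, -3, 2)
  hex 9: (2, -3, 1)
  hex 10: (3, -3, 0)
  hex 11: (3, -2, -1)
  hex 12: (3, -1, -2)
  hex 13: (3, 0, -3)
  hex 14: (3, 1, -4)
  hex 15: (3, 2, -5)
  hex 16: (2, 3, -5)
  hex 17: (1, 4, -5)
  hex 18: (0, 5, -5)
  hex 19: (-1, 6, -5)
  hex 20: (-2, 7, -5)
  hex 21: (-3, 7, -4)
  hex 22: (-4, 7, -3)
  hex 23: (-5, 7, -2)
  hex 24: (-6, 7, -1)
  hex 25: (-7, 7, 0)
  hex 26: (-7, 6, 1)
  hex 27: (-7, 5, 2)
  hex 28: (-7, 4, 3)
  hex 29: (-7, 3, 4)
Sorted: 30 hexes.

Answer: -7 2 5
-7 3 4
-7 4 3
-7 5 2
-7 6 1
-7 7 0
-6 1 5
-6 7 -1
-5 0 5
-5 7 -2
-4 -1 5
-4 7 -3
-3 -2 5
-3 7 -4
-2 -3 5
-2 7 -5
-1 -3 4
-1 6 -5
0 -3 3
0 5 -5
1 -3 2
1 4 -5
2 -3 1
2 3 -5
3 -3 0
3 -2 -1
3 -1 -2
3 0 -3
3 1 -4
3 2 -5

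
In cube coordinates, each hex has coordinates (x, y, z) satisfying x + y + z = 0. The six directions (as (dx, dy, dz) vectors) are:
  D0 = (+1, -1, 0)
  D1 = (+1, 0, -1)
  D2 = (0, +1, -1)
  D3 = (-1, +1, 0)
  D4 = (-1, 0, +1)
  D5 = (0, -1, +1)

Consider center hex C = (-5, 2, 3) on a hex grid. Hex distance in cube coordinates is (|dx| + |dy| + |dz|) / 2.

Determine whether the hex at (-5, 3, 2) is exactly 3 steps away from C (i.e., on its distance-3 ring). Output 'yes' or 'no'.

Answer: no

Derivation:
|px - cx| = |-5 - (-5)| = 0
|py - cy| = |3 - 2| = 1
|pz - cz| = |2 - 3| = 1
distance = (0+1+1)/2 = 2/2 = 1
radius = 3; distance != radius -> no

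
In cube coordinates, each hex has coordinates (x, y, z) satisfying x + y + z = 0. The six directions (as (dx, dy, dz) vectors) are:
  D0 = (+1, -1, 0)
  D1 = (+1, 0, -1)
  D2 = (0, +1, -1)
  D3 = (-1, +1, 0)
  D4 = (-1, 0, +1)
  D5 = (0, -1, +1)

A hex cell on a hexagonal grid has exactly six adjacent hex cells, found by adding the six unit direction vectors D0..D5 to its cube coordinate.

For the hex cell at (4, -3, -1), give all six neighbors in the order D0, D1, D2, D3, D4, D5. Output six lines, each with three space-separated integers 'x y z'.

Answer: 5 -4 -1
5 -3 -2
4 -2 -2
3 -2 -1
3 -3 0
4 -4 0

Derivation:
Center: (4, -3, -1). Add each direction:
  D0: (4, -3, -1) + (1, -1, 0) = (5, -4, -1)
  D1: (4, -3, -1) + (1, 0, -1) = (5, -3, -2)
  D2: (4, -3, -1) + (0, 1, -1) = (4, -2, -2)
  D3: (4, -3, -1) + (-1, 1, 0) = (3, -2, -1)
  D4: (4, -3, -1) + (-1, 0, 1) = (3, -3, 0)
  D5: (4, -3, -1) + (0, -1, 1) = (4, -4, 0)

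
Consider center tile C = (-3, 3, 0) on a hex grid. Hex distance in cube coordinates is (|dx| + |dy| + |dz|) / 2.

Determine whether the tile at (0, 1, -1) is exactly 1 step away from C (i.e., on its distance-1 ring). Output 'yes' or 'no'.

Answer: no

Derivation:
|px - cx| = |0 - (-3)| = 3
|py - cy| = |1 - 3| = 2
|pz - cz| = |-1 - 0| = 1
distance = (3+2+1)/2 = 6/2 = 3
radius = 1; distance != radius -> no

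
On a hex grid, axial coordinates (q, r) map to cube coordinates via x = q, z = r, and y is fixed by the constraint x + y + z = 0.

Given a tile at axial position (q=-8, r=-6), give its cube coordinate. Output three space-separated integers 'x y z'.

x = q = -8
z = r = -6
y = -x - z = -(-8) - (-6) = 14

Answer: -8 14 -6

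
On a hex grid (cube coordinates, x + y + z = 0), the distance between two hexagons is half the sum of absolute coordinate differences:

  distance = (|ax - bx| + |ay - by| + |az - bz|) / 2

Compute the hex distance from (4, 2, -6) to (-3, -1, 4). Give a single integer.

|ax - bx| = |4 - (-3)| = 7
|ay - by| = |2 - (-1)| = 3
|az - bz| = |-6 - 4| = 10
distance = (7 + 3 + 10) / 2 = 20 / 2 = 10

Answer: 10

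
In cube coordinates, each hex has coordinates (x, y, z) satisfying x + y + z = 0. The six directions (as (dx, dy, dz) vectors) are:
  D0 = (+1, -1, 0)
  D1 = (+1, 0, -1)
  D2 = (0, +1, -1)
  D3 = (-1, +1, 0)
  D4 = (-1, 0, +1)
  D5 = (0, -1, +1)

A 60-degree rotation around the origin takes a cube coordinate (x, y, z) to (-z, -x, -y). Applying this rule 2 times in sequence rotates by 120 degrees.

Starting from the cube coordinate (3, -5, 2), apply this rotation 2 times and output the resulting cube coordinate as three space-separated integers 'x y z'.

Start: (3, -5, 2)
Step 1: (3, -5, 2) -> (-(2), -(3), -(-5)) = (-2, -3, 5)
Step 2: (-2, -3, 5) -> (-(5), -(-2), -(-3)) = (-5, 2, 3)

Answer: -5 2 3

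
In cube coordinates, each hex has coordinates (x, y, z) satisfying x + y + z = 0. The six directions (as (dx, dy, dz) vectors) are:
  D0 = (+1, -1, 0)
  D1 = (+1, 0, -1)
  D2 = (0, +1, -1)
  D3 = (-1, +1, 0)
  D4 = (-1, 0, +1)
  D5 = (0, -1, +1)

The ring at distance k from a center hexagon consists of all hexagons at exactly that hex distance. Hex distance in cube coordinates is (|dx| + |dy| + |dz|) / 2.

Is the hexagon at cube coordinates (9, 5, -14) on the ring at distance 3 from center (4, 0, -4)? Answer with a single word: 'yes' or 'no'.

Answer: no

Derivation:
|px - cx| = |9 - 4| = 5
|py - cy| = |5 - 0| = 5
|pz - cz| = |-14 - (-4)| = 10
distance = (5+5+10)/2 = 20/2 = 10
radius = 3; distance != radius -> no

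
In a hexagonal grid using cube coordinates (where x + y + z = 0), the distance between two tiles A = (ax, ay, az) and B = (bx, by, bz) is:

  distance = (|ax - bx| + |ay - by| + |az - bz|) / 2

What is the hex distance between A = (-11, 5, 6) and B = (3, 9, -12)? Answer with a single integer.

|ax - bx| = |-11 - 3| = 14
|ay - by| = |5 - 9| = 4
|az - bz| = |6 - (-12)| = 18
distance = (14 + 4 + 18) / 2 = 36 / 2 = 18

Answer: 18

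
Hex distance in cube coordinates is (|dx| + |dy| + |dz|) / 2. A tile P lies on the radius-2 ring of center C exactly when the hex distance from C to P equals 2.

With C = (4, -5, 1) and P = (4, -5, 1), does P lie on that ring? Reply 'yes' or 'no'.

Answer: no

Derivation:
|px - cx| = |4 - 4| = 0
|py - cy| = |-5 - (-5)| = 0
|pz - cz| = |1 - 1| = 0
distance = (0+0+0)/2 = 0/2 = 0
radius = 2; distance != radius -> no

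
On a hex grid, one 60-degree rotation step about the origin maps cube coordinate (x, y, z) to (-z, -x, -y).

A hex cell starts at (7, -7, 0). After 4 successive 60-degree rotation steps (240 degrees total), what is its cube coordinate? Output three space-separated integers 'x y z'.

Answer: 0 7 -7

Derivation:
Start: (7, -7, 0)
Step 1: (7, -7, 0) -> (-(0), -(7), -(-7)) = (0, -7, 7)
Step 2: (0, -7, 7) -> (-(7), -(0), -(-7)) = (-7, 0, 7)
Step 3: (-7, 0, 7) -> (-(7), -(-7), -(0)) = (-7, 7, 0)
Step 4: (-7, 7, 0) -> (-(0), -(-7), -(7)) = (0, 7, -7)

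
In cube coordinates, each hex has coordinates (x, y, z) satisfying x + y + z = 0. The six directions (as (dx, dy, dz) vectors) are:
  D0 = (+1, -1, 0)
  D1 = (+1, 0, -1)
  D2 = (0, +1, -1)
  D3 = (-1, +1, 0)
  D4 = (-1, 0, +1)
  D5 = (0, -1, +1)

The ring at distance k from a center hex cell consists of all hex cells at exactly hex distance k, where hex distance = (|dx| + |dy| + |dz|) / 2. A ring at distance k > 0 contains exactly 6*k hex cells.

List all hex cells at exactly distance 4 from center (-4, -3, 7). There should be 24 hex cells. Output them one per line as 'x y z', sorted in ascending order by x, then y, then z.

Answer: -8 -3 11
-8 -2 10
-8 -1 9
-8 0 8
-8 1 7
-7 -4 11
-7 1 6
-6 -5 11
-6 1 5
-5 -6 11
-5 1 4
-4 -7 11
-4 1 3
-3 -7 10
-3 0 3
-2 -7 9
-2 -1 3
-1 -7 8
-1 -2 3
0 -7 7
0 -6 6
0 -5 5
0 -4 4
0 -3 3

Derivation:
Walk ring at distance 4 from (-4, -3, 7):
Start at center + D4*4 = (-8, -3, 11)
  hex 0: (-8, -3, 11)
  hex 1: (-7, -4, 11)
  hex 2: (-6, -5, 11)
  hex 3: (-5, -6, 11)
  hex 4: (-4, -7, 11)
  hex 5: (-3, -7, 10)
  hex 6: (-2, -7, 9)
  hex 7: (-1, -7, 8)
  hex 8: (0, -7, 7)
  hex 9: (0, -6, 6)
  hex 10: (0, -5, 5)
  hex 11: (0, -4, 4)
  hex 12: (0, -3, 3)
  hex 13: (-1, -2, 3)
  hex 14: (-2, -1, 3)
  hex 15: (-3, 0, 3)
  hex 16: (-4, 1, 3)
  hex 17: (-5, 1, 4)
  hex 18: (-6, 1, 5)
  hex 19: (-7, 1, 6)
  hex 20: (-8, 1, 7)
  hex 21: (-8, 0, 8)
  hex 22: (-8, -1, 9)
  hex 23: (-8, -2, 10)
Sorted: 24 hexes.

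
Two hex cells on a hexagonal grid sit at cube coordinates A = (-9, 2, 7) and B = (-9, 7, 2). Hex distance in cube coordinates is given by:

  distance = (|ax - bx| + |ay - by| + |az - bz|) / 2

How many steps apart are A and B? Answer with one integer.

Answer: 5

Derivation:
|ax - bx| = |-9 - (-9)| = 0
|ay - by| = |2 - 7| = 5
|az - bz| = |7 - 2| = 5
distance = (0 + 5 + 5) / 2 = 10 / 2 = 5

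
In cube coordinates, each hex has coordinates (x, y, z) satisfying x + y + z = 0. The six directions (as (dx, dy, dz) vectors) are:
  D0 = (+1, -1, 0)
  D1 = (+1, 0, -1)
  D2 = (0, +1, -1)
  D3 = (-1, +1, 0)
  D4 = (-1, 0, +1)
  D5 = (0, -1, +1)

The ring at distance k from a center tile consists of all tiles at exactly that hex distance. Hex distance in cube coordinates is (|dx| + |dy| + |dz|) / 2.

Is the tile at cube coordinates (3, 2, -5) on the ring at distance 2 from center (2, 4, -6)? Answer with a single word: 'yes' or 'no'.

|px - cx| = |3 - 2| = 1
|py - cy| = |2 - 4| = 2
|pz - cz| = |-5 - (-6)| = 1
distance = (1+2+1)/2 = 4/2 = 2
radius = 2; distance == radius -> yes

Answer: yes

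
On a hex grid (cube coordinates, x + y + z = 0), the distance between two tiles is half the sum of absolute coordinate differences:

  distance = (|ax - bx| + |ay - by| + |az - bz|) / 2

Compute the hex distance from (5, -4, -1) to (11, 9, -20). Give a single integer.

|ax - bx| = |5 - 11| = 6
|ay - by| = |-4 - 9| = 13
|az - bz| = |-1 - (-20)| = 19
distance = (6 + 13 + 19) / 2 = 38 / 2 = 19

Answer: 19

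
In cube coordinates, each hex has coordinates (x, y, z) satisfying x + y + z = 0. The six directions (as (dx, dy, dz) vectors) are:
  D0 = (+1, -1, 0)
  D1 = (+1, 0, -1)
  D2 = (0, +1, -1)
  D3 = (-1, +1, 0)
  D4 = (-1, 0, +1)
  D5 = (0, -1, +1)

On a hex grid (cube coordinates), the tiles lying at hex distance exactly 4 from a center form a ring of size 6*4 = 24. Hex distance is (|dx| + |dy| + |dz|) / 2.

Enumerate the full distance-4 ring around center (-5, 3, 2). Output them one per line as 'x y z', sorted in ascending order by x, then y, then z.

Answer: -9 3 6
-9 4 5
-9 5 4
-9 6 3
-9 7 2
-8 2 6
-8 7 1
-7 1 6
-7 7 0
-6 0 6
-6 7 -1
-5 -1 6
-5 7 -2
-4 -1 5
-4 6 -2
-3 -1 4
-3 5 -2
-2 -1 3
-2 4 -2
-1 -1 2
-1 0 1
-1 1 0
-1 2 -1
-1 3 -2

Derivation:
Walk ring at distance 4 from (-5, 3, 2):
Start at center + D4*4 = (-9, 3, 6)
  hex 0: (-9, 3, 6)
  hex 1: (-8, 2, 6)
  hex 2: (-7, 1, 6)
  hex 3: (-6, 0, 6)
  hex 4: (-5, -1, 6)
  hex 5: (-4, -1, 5)
  hex 6: (-3, -1, 4)
  hex 7: (-2, -1, 3)
  hex 8: (-1, -1, 2)
  hex 9: (-1, 0, 1)
  hex 10: (-1, 1, 0)
  hex 11: (-1, 2, -1)
  hex 12: (-1, 3, -2)
  hex 13: (-2, 4, -2)
  hex 14: (-3, 5, -2)
  hex 15: (-4, 6, -2)
  hex 16: (-5, 7, -2)
  hex 17: (-6, 7, -1)
  hex 18: (-7, 7, 0)
  hex 19: (-8, 7, 1)
  hex 20: (-9, 7, 2)
  hex 21: (-9, 6, 3)
  hex 22: (-9, 5, 4)
  hex 23: (-9, 4, 5)
Sorted: 24 hexes.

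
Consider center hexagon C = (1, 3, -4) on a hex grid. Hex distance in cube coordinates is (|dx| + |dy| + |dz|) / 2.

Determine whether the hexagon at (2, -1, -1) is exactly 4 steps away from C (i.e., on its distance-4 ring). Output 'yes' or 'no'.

Answer: yes

Derivation:
|px - cx| = |2 - 1| = 1
|py - cy| = |-1 - 3| = 4
|pz - cz| = |-1 - (-4)| = 3
distance = (1+4+3)/2 = 8/2 = 4
radius = 4; distance == radius -> yes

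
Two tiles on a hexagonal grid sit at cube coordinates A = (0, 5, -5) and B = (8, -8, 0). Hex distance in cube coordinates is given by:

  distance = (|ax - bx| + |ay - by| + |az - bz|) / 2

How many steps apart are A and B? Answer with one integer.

Answer: 13

Derivation:
|ax - bx| = |0 - 8| = 8
|ay - by| = |5 - (-8)| = 13
|az - bz| = |-5 - 0| = 5
distance = (8 + 13 + 5) / 2 = 26 / 2 = 13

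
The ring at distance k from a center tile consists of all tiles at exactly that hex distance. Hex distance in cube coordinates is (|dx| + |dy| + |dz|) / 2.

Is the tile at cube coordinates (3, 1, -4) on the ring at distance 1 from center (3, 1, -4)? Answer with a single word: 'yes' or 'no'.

|px - cx| = |3 - 3| = 0
|py - cy| = |1 - 1| = 0
|pz - cz| = |-4 - (-4)| = 0
distance = (0+0+0)/2 = 0/2 = 0
radius = 1; distance != radius -> no

Answer: no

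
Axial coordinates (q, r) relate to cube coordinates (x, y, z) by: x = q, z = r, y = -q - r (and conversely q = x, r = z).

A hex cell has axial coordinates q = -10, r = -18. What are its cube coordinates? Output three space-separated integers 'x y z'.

x = q = -10
z = r = -18
y = -x - z = -(-10) - (-18) = 28

Answer: -10 28 -18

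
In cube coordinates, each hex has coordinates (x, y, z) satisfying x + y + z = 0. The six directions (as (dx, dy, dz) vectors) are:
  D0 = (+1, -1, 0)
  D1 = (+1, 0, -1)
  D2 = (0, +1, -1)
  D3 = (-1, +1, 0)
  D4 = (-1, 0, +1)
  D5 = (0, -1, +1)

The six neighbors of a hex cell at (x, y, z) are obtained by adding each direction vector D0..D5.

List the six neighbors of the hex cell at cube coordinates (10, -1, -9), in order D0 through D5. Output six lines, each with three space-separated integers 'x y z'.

Answer: 11 -2 -9
11 -1 -10
10 0 -10
9 0 -9
9 -1 -8
10 -2 -8

Derivation:
Center: (10, -1, -9). Add each direction:
  D0: (10, -1, -9) + (1, -1, 0) = (11, -2, -9)
  D1: (10, -1, -9) + (1, 0, -1) = (11, -1, -10)
  D2: (10, -1, -9) + (0, 1, -1) = (10, 0, -10)
  D3: (10, -1, -9) + (-1, 1, 0) = (9, 0, -9)
  D4: (10, -1, -9) + (-1, 0, 1) = (9, -1, -8)
  D5: (10, -1, -9) + (0, -1, 1) = (10, -2, -8)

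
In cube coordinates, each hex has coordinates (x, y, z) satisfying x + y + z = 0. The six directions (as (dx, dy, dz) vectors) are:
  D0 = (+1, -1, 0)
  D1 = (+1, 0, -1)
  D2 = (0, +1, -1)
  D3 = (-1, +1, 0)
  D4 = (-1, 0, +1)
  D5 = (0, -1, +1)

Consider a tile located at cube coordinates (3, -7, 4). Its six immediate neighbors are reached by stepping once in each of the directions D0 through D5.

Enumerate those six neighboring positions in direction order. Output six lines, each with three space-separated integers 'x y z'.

Center: (3, -7, 4). Add each direction:
  D0: (3, -7, 4) + (1, -1, 0) = (4, -8, 4)
  D1: (3, -7, 4) + (1, 0, -1) = (4, -7, 3)
  D2: (3, -7, 4) + (0, 1, -1) = (3, -6, 3)
  D3: (3, -7, 4) + (-1, 1, 0) = (2, -6, 4)
  D4: (3, -7, 4) + (-1, 0, 1) = (2, -7, 5)
  D5: (3, -7, 4) + (0, -1, 1) = (3, -8, 5)

Answer: 4 -8 4
4 -7 3
3 -6 3
2 -6 4
2 -7 5
3 -8 5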